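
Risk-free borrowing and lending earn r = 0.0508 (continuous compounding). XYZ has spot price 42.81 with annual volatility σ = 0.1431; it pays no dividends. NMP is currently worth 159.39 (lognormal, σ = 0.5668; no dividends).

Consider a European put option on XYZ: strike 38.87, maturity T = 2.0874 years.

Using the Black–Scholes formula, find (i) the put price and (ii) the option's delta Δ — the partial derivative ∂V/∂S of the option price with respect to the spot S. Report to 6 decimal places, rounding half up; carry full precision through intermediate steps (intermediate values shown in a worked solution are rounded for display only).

price = 0.689977
Δ = -0.139348

σ√T = 0.1431·√2.0874 = 0.206749
d₁ = (ln(S/K) + (r+σ²/2)T) / (σ√T) = (ln(42.81/38.87) + (0.0508+0.1431²/2)·2.0874) / 0.206749 = (0.096549 + 0.127412) / 0.206749 = 1.083255
d₂ = d₁ − σ√T = 1.083255 − 0.206749 = 0.876506
e^{−rT} = 0.899389
N(−d₁) = 0.139348,  N(−d₂) = 0.190377
Put price V = K·e^{−rT}·N(−d₂) − S·N(−d₁) = 6.655450 − 5.965473 = 0.689977
Δ = −N(−d₁) = -0.139348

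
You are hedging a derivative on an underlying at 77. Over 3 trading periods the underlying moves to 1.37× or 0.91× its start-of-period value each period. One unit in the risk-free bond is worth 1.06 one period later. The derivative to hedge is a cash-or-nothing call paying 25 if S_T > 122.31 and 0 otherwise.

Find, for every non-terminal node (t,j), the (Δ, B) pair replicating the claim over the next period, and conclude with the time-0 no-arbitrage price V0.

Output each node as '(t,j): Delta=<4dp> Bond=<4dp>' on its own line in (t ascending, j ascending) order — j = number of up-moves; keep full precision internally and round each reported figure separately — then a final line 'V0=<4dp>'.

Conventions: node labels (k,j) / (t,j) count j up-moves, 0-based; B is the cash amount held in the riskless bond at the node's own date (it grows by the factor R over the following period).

Risk-neutral probability p* = (R−d)/(u−d) = (1.06−0.91)/(1.37−0.91) = 0.3261.
At maturity the claim pays: V(3,0)=0.0000, V(3,1)=0.0000, V(3,2)=25.0000, V(3,3)=25.0000
  t=2,j=0: stock 63.7637 → up 87.3563 (V=0.0000), down 58.0250 (V=0.0000). Price 0.0000; hedge Δ=0.0000, bond B=0.0000.
  t=2,j=1: stock 95.9959 → up 131.5144 (V=25.0000), down 87.3563 (V=0.0000). Price 7.6907; hedge Δ=0.5661, bond B=-46.6571.
  t=2,j=2: stock 144.5213 → up 197.9942 (V=25.0000), down 131.5144 (V=25.0000). Price 23.5849; hedge Δ=0.0000, bond B=23.5849.
  t=1,j=0: stock 70.0700 → up 95.9959 (V=7.6907), down 63.7637 (V=0.0000). Price 2.3659; hedge Δ=0.2386, bond B=-14.3531.
  t=1,j=1: stock 105.4900 → up 144.5213 (V=23.5849), down 95.9959 (V=7.6907). Price 12.1449; hedge Δ=0.3275, bond B=-22.4076.
  t=0,j=0: stock 77.0000 → up 105.4900 (V=12.1449), down 70.0700 (V=2.3659). Price 5.2403; hedge Δ=0.2761, bond B=-16.0185.
Sanity check at the root: Δ(0,0)·S0 + B(0,0) reproduces V0 = 5.2403.

(0,0): Delta=0.2761 Bond=-16.0185
(1,0): Delta=0.2386 Bond=-14.3531
(1,1): Delta=0.3275 Bond=-22.4076
(2,0): Delta=0.0000 Bond=0.0000
(2,1): Delta=0.5661 Bond=-46.6571
(2,2): Delta=0.0000 Bond=23.5849
V0=5.2403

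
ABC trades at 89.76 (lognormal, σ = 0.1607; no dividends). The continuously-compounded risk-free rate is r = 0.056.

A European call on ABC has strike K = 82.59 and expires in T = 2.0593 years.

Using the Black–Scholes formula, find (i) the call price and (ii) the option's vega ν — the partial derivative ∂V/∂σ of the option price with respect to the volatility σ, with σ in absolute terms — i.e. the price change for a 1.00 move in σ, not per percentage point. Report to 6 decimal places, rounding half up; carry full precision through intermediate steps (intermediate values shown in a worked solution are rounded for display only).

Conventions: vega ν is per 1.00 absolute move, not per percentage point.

σ√T = 0.1607·√2.0593 = 0.230609
d₁ = (ln(S/K) + (r+σ²/2)T) / (σ√T) = (ln(89.76/82.59) + (0.056+0.1607²/2)·2.0593) / 0.230609 = (0.083251 + 0.141911) / 0.230609 = 0.976380
d₂ = d₁ − σ√T = 0.976380 − 0.230609 = 0.745772
e^{−rT} = 0.891080
N(d₁) = 0.835562,  N(d₂) = 0.772097
Call price V = S·N(d₁) − K·e^{−rT}·N(d₂) = 75.000046 − 56.821976 = 18.178070
φ(d₁) = (1/√(2π))·e^{−d₁²/2} = 0.247685
ν = S·φ(d₁)·√T = 31.903783

price = 18.178070
ν = 31.903783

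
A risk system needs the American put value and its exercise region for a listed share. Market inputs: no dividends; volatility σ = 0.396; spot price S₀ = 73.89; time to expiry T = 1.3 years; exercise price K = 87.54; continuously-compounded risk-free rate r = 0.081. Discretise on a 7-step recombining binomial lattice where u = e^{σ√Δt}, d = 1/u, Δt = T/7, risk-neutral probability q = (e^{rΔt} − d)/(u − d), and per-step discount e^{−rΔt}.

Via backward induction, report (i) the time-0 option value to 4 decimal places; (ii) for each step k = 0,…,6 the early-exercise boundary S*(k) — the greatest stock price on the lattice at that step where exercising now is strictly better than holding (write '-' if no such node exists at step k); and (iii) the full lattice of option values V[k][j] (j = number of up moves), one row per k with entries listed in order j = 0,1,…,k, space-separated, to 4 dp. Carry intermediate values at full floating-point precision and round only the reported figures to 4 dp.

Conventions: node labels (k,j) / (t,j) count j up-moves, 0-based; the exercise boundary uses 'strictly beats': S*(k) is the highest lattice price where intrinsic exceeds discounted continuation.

Δt=0.18571  u=1.18608  d=0.84311  q=0.50163  discount=0.98507
step 7 (expiry): payoffs max(K−S,0) = 65.1638 56.0615 43.2564 25.2424 0.0000 0.0000 0.0000 0.0000
step 6: (k=6,j=0): S=26.5399, K−S=61.0001, hold=59.6931 ⇒ V=61.0001 exercise | (k=6,j=1): S=37.3360, K−S=50.2040, hold=48.8970 ⇒ V=50.2040 exercise | (k=6,j=2): S=52.5239, K−S=35.0161, hold=33.7091 ⇒ V=35.0161 exercise | (k=6,j=3): S=73.8900, K−S=13.6500, hold=12.3922 ⇒ V=13.6500 exercise | (k=6,j=4): S=103.9476, K−S=0.0000, hold=0.0000 ⇒ V=0.0000 continue | (k=6,j=5): S=146.2322, K−S=0.0000, hold=0.0000 ⇒ V=0.0000 continue | (k=6,j=6): S=205.7177, K−S=0.0000, hold=0.0000 ⇒ V=0.0000 continue  boundary S*=73.8900
step 5: (k=5,j=0): S=31.4785, K−S=56.0615, hold=54.7545 ⇒ V=56.0615 exercise | (k=5,j=1): S=44.2836, K−S=43.2564, hold=41.9494 ⇒ V=43.2564 exercise | (k=5,j=2): S=62.2976, K−S=25.2424, hold=23.9354 ⇒ V=25.2424 exercise | (k=5,j=3): S=87.6395, K−S=0.0000, hold=6.7012 ⇒ V=6.7012 continue | (k=5,j=4): S=123.2902, K−S=0.0000, hold=0.0000 ⇒ V=0.0000 continue | (k=5,j=5): S=173.4432, K−S=0.0000, hold=0.0000 ⇒ V=0.0000 continue  boundary S*=62.2976
step 4: (k=4,j=0): S=37.3360, K−S=50.2040, hold=48.8970 ⇒ V=50.2040 exercise | (k=4,j=1): S=52.5239, K−S=35.0161, hold=33.7091 ⇒ V=35.0161 exercise | (k=4,j=2): S=73.8900, K−S=13.6500, hold=15.7035 ⇒ V=15.7035 continue | (k=4,j=3): S=103.9476, K−S=0.0000, hold=3.2898 ⇒ V=3.2898 continue | (k=4,j=4): S=146.2322, K−S=0.0000, hold=0.0000 ⇒ V=0.0000 continue  boundary S*=52.5239
step 3: (k=3,j=0): S=44.2836, K−S=43.2564, hold=41.9494 ⇒ V=43.2564 exercise | (k=3,j=1): S=62.2976, K−S=25.2424, hold=24.9501 ⇒ V=25.2424 exercise | (k=3,j=2): S=87.6395, K−S=0.0000, hold=9.3349 ⇒ V=9.3349 continue | (k=3,j=3): S=123.2902, K−S=0.0000, hold=1.6150 ⇒ V=1.6150 continue  boundary S*=62.2976
step 2: (k=2,j=0): S=52.5239, K−S=35.0161, hold=33.7091 ⇒ V=35.0161 exercise | (k=2,j=1): S=73.8900, K−S=13.6500, hold=17.0050 ⇒ V=17.0050 continue | (k=2,j=2): S=103.9476, K−S=0.0000, hold=5.3808 ⇒ V=5.3808 continue  boundary S*=52.5239
step 1: (k=1,j=0): S=62.2976, K−S=25.2424, hold=25.5932 ⇒ V=25.5932 continue | (k=1,j=1): S=87.6395, K−S=0.0000, hold=11.0071 ⇒ V=11.0071 continue  boundary S*=-
step 0: (k=0,j=0): S=73.8900, K−S=13.6500, hold=18.0035 ⇒ V=18.0035 continue  boundary S*=-

price = 18.0035
boundary = - - 52.5239 62.2976 52.5239 62.2976 73.8900
tree:
18.0035
25.5932 11.0071
35.0161 17.0050 5.3808
43.2564 25.2424 9.3349 1.6150
50.2040 35.0161 15.7035 3.2898 0.0000
56.0615 43.2564 25.2424 6.7012 0.0000 0.0000
61.0001 50.2040 35.0161 13.6500 0.0000 0.0000 0.0000
65.1638 56.0615 43.2564 25.2424 0.0000 0.0000 0.0000 0.0000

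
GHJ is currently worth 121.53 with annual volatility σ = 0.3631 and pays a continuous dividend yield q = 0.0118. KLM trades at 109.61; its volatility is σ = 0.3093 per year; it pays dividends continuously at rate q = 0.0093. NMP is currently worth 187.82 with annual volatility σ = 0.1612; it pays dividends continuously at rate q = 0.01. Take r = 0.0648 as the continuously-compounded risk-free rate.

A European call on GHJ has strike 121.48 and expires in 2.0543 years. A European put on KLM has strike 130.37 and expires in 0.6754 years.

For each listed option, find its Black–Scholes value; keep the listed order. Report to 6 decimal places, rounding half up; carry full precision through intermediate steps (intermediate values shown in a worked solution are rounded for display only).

[GHJ call K=121.48]
σ√T = 0.3631·√2.0543 = 0.520425
d₁ = (ln(S/K) + (r−q+σ²/2)T) / (σ√T) = (ln(121.53/121.48) + (0.0648−0.0118+0.3631²/2)·2.0543) / 0.520425 = (0.000412 + 0.244299) / 0.520425 = 0.470213
d₂ = d₁ − σ√T = 0.470213 − 0.520425 = -0.050212
e^{−rT} = 0.875361
e^{−qT} = 0.976051
N(d₁) = 0.680899,  N(d₂) = 0.479977
price = S·e^{−qT}·N(d₁) − K·e^{−rT}·N(d₂) = 80.767801 − 51.040179 = 29.727623
[KLM put K=130.37]
σ√T = 0.3093·√0.6754 = 0.254191
d₁ = (ln(S/K) + (r−q+σ²/2)T) / (σ√T) = (ln(109.61/130.37) + (0.0648−0.0093+0.3093²/2)·0.6754) / 0.254191 = (-0.173448 + 0.069791) / 0.254191 = -0.407790
d₂ = d₁ − σ√T = -0.407790 − 0.254191 = -0.661981
e^{−rT} = 0.957178
e^{−qT} = 0.993738
N(−d₁) = 0.658286,  N(−d₂) = 0.746008
price = K·e^{−rT}·N(−d₂) − S·e^{−qT}·N(−d₁) = 93.092374 − 71.702947 = 21.389427

price(GHJ call K=121.48) = 29.727623
price(KLM put K=130.37) = 21.389427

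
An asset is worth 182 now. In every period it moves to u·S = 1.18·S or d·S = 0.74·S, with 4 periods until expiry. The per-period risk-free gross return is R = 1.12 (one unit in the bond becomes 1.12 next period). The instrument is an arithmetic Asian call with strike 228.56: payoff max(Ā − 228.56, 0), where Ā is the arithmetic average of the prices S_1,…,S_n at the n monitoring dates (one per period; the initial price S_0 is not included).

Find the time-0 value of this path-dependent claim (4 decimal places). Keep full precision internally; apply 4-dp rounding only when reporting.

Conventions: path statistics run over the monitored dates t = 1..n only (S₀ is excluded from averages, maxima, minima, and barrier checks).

price = 19.2288

No-arbitrage gives p* = (R−d)/(u−d) = 0.8636: enumerate every path, weight its payoff by its p*-probability, and discount by R^4.
Enumerate all 2^4 = 16 price paths (U = up ×1.18, D = down ×0.74); each path with k up-moves has probability p*^k·(1−p*)^(4−k).
DDDD: Ā=90.6674, payoff=0.0000, prob=0.000346
UDDD: Ā=144.5777, payoff=0.0000, prob=0.002190
DUDD: Ā=124.5577, payoff=0.0000, prob=0.002190
UUDD: Ā=198.6191, payoff=0.0000, prob=0.013869
DDUD: Ā=109.7429, payoff=0.0000, prob=0.002190
UDUD: Ā=174.9955, payoff=0.0000, prob=0.013869
DUUD: Ā=154.9755, payoff=0.0000, prob=0.013869
UUUD: Ā=247.1230, payoff=18.5630, prob=0.087840
DDDU: Ā=98.7800, payoff=0.0000, prob=0.002190
UDDU: Ā=157.5140, payoff=0.0000, prob=0.013869
DUDU: Ā=137.4940, payoff=0.0000, prob=0.013869
UUDU: Ā=219.2472, payoff=0.0000, prob=0.087840
DDUU: Ā=122.6792, payoff=0.0000, prob=0.013869
UDUU: Ā=195.6236, payoff=0.0000, prob=0.087840
DUUU: Ā=175.6036, payoff=0.0000, prob=0.087840
UUUU: Ā=280.0165, payoff=51.4565, prob=0.556319
Price = Σ prob·payoff / R^4 = 30.256813 / 1.573519 = 19.2288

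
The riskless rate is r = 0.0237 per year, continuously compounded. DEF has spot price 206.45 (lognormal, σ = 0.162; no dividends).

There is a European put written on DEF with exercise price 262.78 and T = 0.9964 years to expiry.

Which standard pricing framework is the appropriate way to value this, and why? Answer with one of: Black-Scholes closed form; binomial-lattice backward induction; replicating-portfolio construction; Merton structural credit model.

framework: Black-Scholes closed form

Key observation: a European-exercise option on DEF struck at 262.78 — a GBM underlying with constant parameters — admits an analytic price: the data contain no early exercise, no discrete tree, no debt structure.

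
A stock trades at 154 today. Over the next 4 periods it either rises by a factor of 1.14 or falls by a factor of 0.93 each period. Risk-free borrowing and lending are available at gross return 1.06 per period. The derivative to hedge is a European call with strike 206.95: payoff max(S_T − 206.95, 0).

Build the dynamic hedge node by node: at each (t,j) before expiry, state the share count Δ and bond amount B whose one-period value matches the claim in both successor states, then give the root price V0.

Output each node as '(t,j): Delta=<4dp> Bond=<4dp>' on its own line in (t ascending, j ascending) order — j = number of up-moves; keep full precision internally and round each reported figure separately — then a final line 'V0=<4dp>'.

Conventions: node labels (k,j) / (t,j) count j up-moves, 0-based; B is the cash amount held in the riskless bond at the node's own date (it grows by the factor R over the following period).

(0,0): Delta=0.3546 Bond=-46.9331
(1,0): Delta=0.0594 Bond=-7.4620
(1,1): Delta=0.5029 Bond=-75.7720
(2,0): Delta=0.0000 Bond=0.0000
(2,1): Delta=0.0892 Bond=-12.7772
(2,2): Delta=0.7105 Bond=-121.8820
(3,0): Delta=0.0000 Bond=0.0000
(3,1): Delta=0.0000 Bond=0.0000
(3,2): Delta=0.1340 Bond=-21.8785
(3,3): Delta=1.0000 Bond=-195.2358
V0=7.6821

No-arbitrage ⇒ martingale measure with p* = (R−d)/(u−d) = 0.6190.
At maturity the claim pays: V(4,0)=0.0000, V(4,1)=0.0000, V(4,2)=0.0000, V(4,3)=5.2367, V(4,4)=53.1499
Node (3,0) S=123.8710: V=(p*·0.0000+(1−p*)·0.0000)/1.06=0.0000; Δ=(0.0000−0.0000)/(141.2129−115.2000)=0.0000; B=V−Δ·S=0.0000
Node (3,1) S=151.8418: V=(p*·0.0000+(1−p*)·0.0000)/1.06=0.0000; Δ=(0.0000−0.0000)/(173.0997−141.2129)=0.0000; B=V−Δ·S=0.0000
Node (3,2) S=186.1287: V=(p*·5.2367+(1−p*)·0.0000)/1.06=3.0583; Δ=(5.2367−0.0000)/(212.1867−173.0997)=0.1340; B=V−Δ·S=-21.8785
Node (3,3) S=228.1578: V=(p*·53.1499+(1−p*)·5.2367)/1.06=32.9219; Δ=(53.1499−5.2367)/(260.0999−212.1867)=1.0000; B=V−Δ·S=-195.2358
Node (2,0) S=133.1946: V=(p*·0.0000+(1−p*)·0.0000)/1.06=0.0000; Δ=(0.0000−0.0000)/(151.8418−123.8710)=0.0000; B=V−Δ·S=0.0000
Node (2,1) S=163.2708: V=(p*·3.0583+(1−p*)·0.0000)/1.06=1.7861; Δ=(3.0583−0.0000)/(186.1287−151.8418)=0.0892; B=V−Δ·S=-12.7772
Node (2,2) S=200.1384: V=(p*·32.9219+(1−p*)·3.0583)/1.06=20.3258; Δ=(32.9219−3.0583)/(228.1578−186.1287)=0.7105; B=V−Δ·S=-121.8820
Node (1,0) S=143.2200: V=(p*·1.7861+(1−p*)·0.0000)/1.06=1.0431; Δ=(1.7861−0.0000)/(163.2708−133.1946)=0.0594; B=V−Δ·S=-7.4620
Node (1,1) S=175.5600: V=(p*·20.3258+(1−p*)·1.7861)/1.06=12.5123; Δ=(20.3258−1.7861)/(200.1384−163.2708)=0.5029; B=V−Δ·S=-75.7720
Node (0,0) S=154.0000: V=(p*·12.5123+(1−p*)·1.0431)/1.06=7.6821; Δ=(12.5123−1.0431)/(175.5600−143.2200)=0.3546; B=V−Δ·S=-46.9331
Verification: the root portfolio costs Δ(0,0)·S0 + B(0,0) = 7.6821, matching V0.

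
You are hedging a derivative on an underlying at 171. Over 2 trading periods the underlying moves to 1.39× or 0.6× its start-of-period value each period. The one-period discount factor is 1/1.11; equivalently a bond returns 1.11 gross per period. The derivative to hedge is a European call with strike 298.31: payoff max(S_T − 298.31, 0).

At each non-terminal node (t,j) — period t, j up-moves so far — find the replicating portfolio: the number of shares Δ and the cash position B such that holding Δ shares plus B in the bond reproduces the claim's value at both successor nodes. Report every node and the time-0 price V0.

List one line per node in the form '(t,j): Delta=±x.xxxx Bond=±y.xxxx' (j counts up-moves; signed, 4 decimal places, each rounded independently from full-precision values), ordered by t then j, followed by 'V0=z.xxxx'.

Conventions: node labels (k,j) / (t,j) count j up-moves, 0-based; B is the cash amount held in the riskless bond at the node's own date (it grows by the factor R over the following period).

Risk-neutral probability p* = (R−d)/(u−d) = (1.11−0.6)/(1.39−0.6) = 0.6456.
Terminal payoffs: V(2,0)=0.0000, V(2,1)=0.0000, V(2,2)=32.0791
  t=1,j=0: stock 102.6000 → up 142.6140 (V=0.0000), down 61.5600 (V=0.0000). Price 0.0000; hedge Δ=0.0000, bond B=0.0000.
  t=1,j=1: stock 237.6900 → up 330.3891 (V=32.0791), down 142.6140 (V=0.0000). Price 18.6570; hedge Δ=0.1708, bond B=-21.9494.
  t=0,j=0: stock 171.0000 → up 237.6900 (V=18.6570), down 102.6000 (V=0.0000). Price 10.8508; hedge Δ=0.1381, bond B=-12.7657.
Verification: the root portfolio costs Δ(0,0)·S0 + B(0,0) = 10.8508, matching V0.

(0,0): Delta=0.1381 Bond=-12.7657
(1,0): Delta=0.0000 Bond=0.0000
(1,1): Delta=0.1708 Bond=-21.9494
V0=10.8508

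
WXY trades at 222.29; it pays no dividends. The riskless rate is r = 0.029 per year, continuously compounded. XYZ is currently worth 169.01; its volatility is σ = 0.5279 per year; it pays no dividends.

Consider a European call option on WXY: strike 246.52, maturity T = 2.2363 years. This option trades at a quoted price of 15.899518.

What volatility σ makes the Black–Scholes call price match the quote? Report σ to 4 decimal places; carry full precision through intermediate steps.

At σ = 0.1480 the Black–Scholes value reproduces the quote:
σ√T = 0.148·√2.2363 = 0.221323
d₁ = (ln(S/K) + (r+σ²/2)T) / (σ√T) = (ln(222.29/246.52) + (0.029+0.148²/2)·2.2363) / 0.221323 = (-0.103460 + 0.089345) / 0.221323 = -0.063778
d₂ = d₁ − σ√T = -0.063778 − 0.221323 = -0.285101
e^{−rT} = 0.937206
N(d₁) = 0.474573,  N(d₂) = 0.387783
V = S·N(d₁) − K·e^{−rT}·N(d₂) = 105.492908 − 89.593390 = 15.899518 (matching the quote); vega is positive throughout, so no other σ reproduces this price

sigma = 0.1480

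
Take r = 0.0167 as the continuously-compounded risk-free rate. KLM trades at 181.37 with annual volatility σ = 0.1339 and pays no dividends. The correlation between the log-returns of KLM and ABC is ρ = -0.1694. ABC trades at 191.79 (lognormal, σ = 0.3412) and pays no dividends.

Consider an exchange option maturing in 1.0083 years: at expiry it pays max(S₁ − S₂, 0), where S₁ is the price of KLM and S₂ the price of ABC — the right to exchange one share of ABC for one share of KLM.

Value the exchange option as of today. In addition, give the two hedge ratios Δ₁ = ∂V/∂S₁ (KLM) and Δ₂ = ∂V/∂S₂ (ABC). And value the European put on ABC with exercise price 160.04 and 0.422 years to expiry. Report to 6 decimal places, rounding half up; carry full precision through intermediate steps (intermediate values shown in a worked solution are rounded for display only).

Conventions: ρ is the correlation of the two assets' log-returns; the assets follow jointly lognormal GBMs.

σ_eff = √(σ₁² + σ₂² − 2ρσ₁σ₂) = √(0.1339² + 0.3412² − 2·-0.1694·0.1339·0.3412) = 0.387073
d₁ = (ln(S₁/S₂) + (q₂ − q₁ + σ_eff²/2)T) / (σ_eff√T) = (ln(181.37/191.79) + (0.0 − 0.0 + 0.074913)·1.0083) / 0.388676 = 0.050614
d₂ = d₁ − σ_eff√T = 0.050614 − 0.388676 = -0.338061
N(d₁) = 0.520184,  N(d₂) = 0.367658
V = S₁·e^{−q₁T}·N(d₁) − S₂·e^{−q₂T}·N(d₂) = 94.345692 − 70.513210 = 23.832482
Δ₁ = e^{−q₁T}·N(d₁) = 0.520184;  Δ₂ = −e^{−q₂T}·N(d₂) = -0.367658
[vanilla: ABC put K=160.04]
σ√T = 0.3412·√0.422 = 0.221649
d₁ = (ln(S/K) + (r+σ²/2)T) / (σ√T) = (ln(191.79/160.04) + (0.0167+0.3412²/2)·0.422) / 0.221649 = (0.180977 + 0.031611) / 0.221649 = 0.959124
d₂ = d₁ − σ√T = 0.959124 − 0.221649 = 0.737476
e^{−rT} = 0.992977
N(−d₁) = 0.168748,  N(−d₂) = 0.230417
price = K·e^{−rT}·N(−d₂) − S·N(−d₁) = 36.616899 − 32.364184 = 4.252715

exchange price = 23.832482
Δ1 = 0.520184
Δ2 = -0.367658
price(ABC put K=160.04) = 4.252715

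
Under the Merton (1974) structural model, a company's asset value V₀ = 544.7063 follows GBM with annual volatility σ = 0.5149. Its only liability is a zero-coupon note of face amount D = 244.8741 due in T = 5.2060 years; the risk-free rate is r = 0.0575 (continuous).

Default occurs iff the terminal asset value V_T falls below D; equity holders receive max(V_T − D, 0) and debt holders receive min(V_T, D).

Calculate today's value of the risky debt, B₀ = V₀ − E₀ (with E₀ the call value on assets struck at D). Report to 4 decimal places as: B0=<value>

B0=150.2722

Apply the equity-as-call identities (strike 244.8741, horizon 5.2060 years):
d₁ = [ln(V₀/D) + (r + σ²/2)T] / (σ√T)
   = [ln(544.7063/244.8741) + (0.0575 + 0.5·0.5149²)·5.2060] / (0.5149·√5.2060)
   = [0.799503 + 0.989458] / 1.174830 = 1.522740
d₂ = d₁ − σ√T = 1.522740 − 1.174830 = 0.347910
N(d₁) = 0.936088,  N(d₂) = 0.636046,  e^(−rT) = 0.741304
E₀ = V₀·N(d₁) − D·e^(−rT)·N(d₂)
   = 544.7063·0.936088 − 244.8741·0.741304·0.636046 = 394.434143
B₀ = V₀ − E₀ = 544.7063 − 394.434143 = 150.272157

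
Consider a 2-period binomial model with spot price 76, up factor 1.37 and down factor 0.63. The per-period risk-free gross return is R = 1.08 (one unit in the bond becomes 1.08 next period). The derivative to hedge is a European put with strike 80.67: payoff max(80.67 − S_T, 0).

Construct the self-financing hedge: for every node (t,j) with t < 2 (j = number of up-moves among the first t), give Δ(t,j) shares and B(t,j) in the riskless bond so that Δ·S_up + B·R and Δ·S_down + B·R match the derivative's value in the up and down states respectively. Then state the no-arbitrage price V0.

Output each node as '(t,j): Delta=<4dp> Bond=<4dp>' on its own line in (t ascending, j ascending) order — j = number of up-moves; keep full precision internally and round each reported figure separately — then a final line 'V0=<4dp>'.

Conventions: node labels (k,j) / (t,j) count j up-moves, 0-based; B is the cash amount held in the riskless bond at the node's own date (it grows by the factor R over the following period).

(0,0): Delta=-0.3795 Bond=41.6538
(1,0): Delta=-1.0000 Bond=74.6944
(1,1): Delta=-0.1956 Bond=25.8408
V0=12.8099

Under the risk-neutral measure, an up-move has probability p* = (R−d)/(u−d) = 0.6081 and values discount at R = 1.08.
At maturity the claim pays: V(2,0)=50.5056, V(2,1)=15.0744, V(2,2)=0.0000
  t=1,j=0: stock 47.8800 → up 65.5956 (V=15.0744), down 30.1644 (V=50.5056). Price 26.8144; hedge Δ=-1.0000, bond B=74.6944.
  t=1,j=1: stock 104.1200 → up 142.6444 (V=0.0000), down 65.5956 (V=15.0744). Price 5.4699; hedge Δ=-0.1956, bond B=25.8408.
  t=0,j=0: stock 76.0000 → up 104.1200 (V=5.4699), down 47.8800 (V=26.8144). Price 12.8099; hedge Δ=-0.3795, bond B=41.6538.
Verification: the root portfolio costs Δ(0,0)·S0 + B(0,0) = 12.8099, matching V0.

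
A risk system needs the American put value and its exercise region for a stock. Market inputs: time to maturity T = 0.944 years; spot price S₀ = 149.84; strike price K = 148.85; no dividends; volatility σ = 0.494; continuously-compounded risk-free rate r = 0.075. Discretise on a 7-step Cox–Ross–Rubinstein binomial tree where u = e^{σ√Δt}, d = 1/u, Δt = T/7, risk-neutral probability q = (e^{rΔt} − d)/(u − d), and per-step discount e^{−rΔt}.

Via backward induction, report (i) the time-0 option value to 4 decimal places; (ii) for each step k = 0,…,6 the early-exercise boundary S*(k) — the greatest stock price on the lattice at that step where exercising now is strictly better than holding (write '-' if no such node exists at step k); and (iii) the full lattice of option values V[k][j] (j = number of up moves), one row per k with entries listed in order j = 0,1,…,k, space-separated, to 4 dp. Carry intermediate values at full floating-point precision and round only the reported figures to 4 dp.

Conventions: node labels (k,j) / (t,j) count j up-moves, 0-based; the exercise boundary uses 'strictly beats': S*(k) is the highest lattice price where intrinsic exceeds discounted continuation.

price = 24.1286
boundary = - - - 86.9501 72.5244 86.9501 104.2452
tree:
24.1286
34.1698 13.8731
46.8502 21.2967 6.2077
61.8999 31.7045 10.5885 1.6423
76.3256 45.4078 17.6829 3.2067 0.0000
88.3579 61.8999 28.6855 6.2611 0.0000 0.0000
98.3940 76.3256 44.6048 12.2250 0.0000 0.0000 0.0000
106.7651 88.3579 61.8999 23.8696 0.0000 0.0000 0.0000 0.0000

params: Δt=0.13486 u=1.19891 d=0.83409 q=0.48264 e^(-rΔt)=0.98994
t_7 payoffs: 106.7651 88.3579 61.8999 23.8696 0.0000 0.0000 0.0000 0.0000
t_6: node(6,0) S=50.4560 payoff=98.3940 vs cont=96.8961 → 98.3940 [stop]  node(6,1) S=72.5244 payoff=76.3256 vs cont=74.8276 → 76.3256 [stop]  node(6,2) S=104.2452 payoff=44.6048 vs cont=43.1069 → 44.6048 [stop]  node(6,3) S=149.8400 payoff=0.0000 vs cont=12.2250 → 12.2250 [wait]  node(6,4) S=215.3771 payoff=0.0000 vs cont=0.0000 → 0.0000 [wait]  node(6,5) S=309.5788 payoff=0.0000 vs cont=0.0000 → 0.0000 [wait]  node(6,6) S=444.9824 payoff=0.0000 vs cont=0.0000 → 0.0000 [wait]  ⇒ S*(6)=104.2452
t_5: node(5,0) S=60.4921 payoff=88.3579 vs cont=86.8600 → 88.3579 [stop]  node(5,1) S=86.9501 payoff=61.8999 vs cont=60.4020 → 61.8999 [stop]  node(5,2) S=124.9804 payoff=23.8696 vs cont=28.6855 → 28.6855 [wait]  node(5,3) S=179.6444 payoff=0.0000 vs cont=6.2611 → 6.2611 [wait]  node(5,4) S=258.2173 payoff=0.0000 vs cont=0.0000 → 0.0000 [wait]  node(5,5) S=371.1565 payoff=0.0000 vs cont=0.0000 → 0.0000 [wait]  ⇒ S*(5)=86.9501
t_4: node(4,0) S=72.5244 payoff=76.3256 vs cont=74.8276 → 76.3256 [stop]  node(4,1) S=104.2452 payoff=44.6048 vs cont=45.4078 → 45.4078 [wait]  node(4,2) S=149.8400 payoff=0.0000 vs cont=17.6829 → 17.6829 [wait]  node(4,3) S=215.3771 payoff=0.0000 vs cont=3.2067 → 3.2067 [wait]  node(4,4) S=309.5788 payoff=0.0000 vs cont=0.0000 → 0.0000 [wait]  ⇒ S*(4)=72.5244
t_3: node(3,0) S=86.9501 payoff=61.8999 vs cont=60.7856 → 61.8999 [stop]  node(3,1) S=124.9804 payoff=23.8696 vs cont=31.7045 → 31.7045 [wait]  node(3,2) S=179.6444 payoff=0.0000 vs cont=10.5885 → 10.5885 [wait]  node(3,3) S=258.2173 payoff=0.0000 vs cont=1.6423 → 1.6423 [wait]  ⇒ S*(3)=86.9501
t_2: node(2,0) S=104.2452 payoff=44.6048 vs cont=46.8502 → 46.8502 [wait]  node(2,1) S=149.8400 payoff=0.0000 vs cont=21.2967 → 21.2967 [wait]  node(2,2) S=215.3771 payoff=0.0000 vs cont=6.2077 → 6.2077 [wait]  ⇒ S*(2)=-
t_1: node(1,0) S=124.9804 payoff=23.8696 vs cont=34.1698 → 34.1698 [wait]  node(1,1) S=179.6444 payoff=0.0000 vs cont=13.8731 → 13.8731 [wait]  ⇒ S*(1)=-
t_0: node(0,0) S=149.8400 payoff=0.0000 vs cont=24.1286 → 24.1286 [wait]  ⇒ S*(0)=-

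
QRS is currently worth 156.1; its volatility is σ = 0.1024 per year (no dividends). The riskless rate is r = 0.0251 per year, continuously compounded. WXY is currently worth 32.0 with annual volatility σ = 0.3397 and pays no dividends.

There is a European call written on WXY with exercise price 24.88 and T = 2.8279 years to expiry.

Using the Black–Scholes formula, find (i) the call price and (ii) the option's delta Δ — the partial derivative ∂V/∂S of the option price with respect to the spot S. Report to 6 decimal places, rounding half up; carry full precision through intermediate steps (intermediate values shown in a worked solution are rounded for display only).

σ√T = 0.3397·√2.8279 = 0.571252
d₁ = (ln(S/K) + (r+σ²/2)T) / (σ√T) = (ln(32.0/24.88) + (0.0251+0.3397²/2)·2.8279) / 0.571252 = (0.251672 + 0.234145) / 0.571252 = 0.850442
d₂ = d₁ − σ√T = 0.850442 − 0.571252 = 0.279190
e^{−rT} = 0.931480
N(d₁) = 0.802460,  N(d₂) = 0.609950
Call price V = S·N(d₁) − K·e^{−rT}·N(d₂) = 25.678725 − 14.135740 = 11.542986
Δ = N(d₁) = 0.802460

price = 11.542986
Δ = 0.802460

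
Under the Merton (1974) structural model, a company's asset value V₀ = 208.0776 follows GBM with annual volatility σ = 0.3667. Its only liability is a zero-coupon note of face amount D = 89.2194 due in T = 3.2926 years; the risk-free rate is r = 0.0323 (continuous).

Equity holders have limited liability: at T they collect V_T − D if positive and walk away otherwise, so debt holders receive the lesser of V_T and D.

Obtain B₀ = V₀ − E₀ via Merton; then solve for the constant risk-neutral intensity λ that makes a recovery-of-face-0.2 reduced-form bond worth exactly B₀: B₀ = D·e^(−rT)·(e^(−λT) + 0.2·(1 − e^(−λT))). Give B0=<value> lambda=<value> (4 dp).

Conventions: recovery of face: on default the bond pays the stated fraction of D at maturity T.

Equity is a call on the firm's assets struck at D = 89.2194:
d₁ = [ln(V₀/D) + (r + σ²/2)T] / (σ√T)
   = [ln(208.0776/89.2194) + (0.0323 + 0.5·0.3667²)·3.2926] / (0.3667·√3.2926)
   = [0.846813 + 0.327727] / 0.665396 = 1.765173
d₂ = d₁ − σ√T = 1.765173 − 0.665396 = 1.099777
N(d₁) = 0.961233,  N(d₂) = 0.864285,  e^(−rT) = 0.899109
E₀ = V₀·N(d₁) − D·e^(−rT)·N(d₂)
   = 208.0776·0.961233 − 89.2194·0.899109·0.864285 = 130.679775
B₀ = V₀ − E₀ = 208.0776 − 130.679775 = 77.397825
e^(−λT) = (B₀·e^(rT)/D − 0.2)/(1 − 0.2) = (77.3978·1.112212/89.2194 − 0.2)/0.8 = 0.95605461
λ = −ln(0.95605461)/3.2926 = 0.013649

B0=77.3978 lambda=0.0136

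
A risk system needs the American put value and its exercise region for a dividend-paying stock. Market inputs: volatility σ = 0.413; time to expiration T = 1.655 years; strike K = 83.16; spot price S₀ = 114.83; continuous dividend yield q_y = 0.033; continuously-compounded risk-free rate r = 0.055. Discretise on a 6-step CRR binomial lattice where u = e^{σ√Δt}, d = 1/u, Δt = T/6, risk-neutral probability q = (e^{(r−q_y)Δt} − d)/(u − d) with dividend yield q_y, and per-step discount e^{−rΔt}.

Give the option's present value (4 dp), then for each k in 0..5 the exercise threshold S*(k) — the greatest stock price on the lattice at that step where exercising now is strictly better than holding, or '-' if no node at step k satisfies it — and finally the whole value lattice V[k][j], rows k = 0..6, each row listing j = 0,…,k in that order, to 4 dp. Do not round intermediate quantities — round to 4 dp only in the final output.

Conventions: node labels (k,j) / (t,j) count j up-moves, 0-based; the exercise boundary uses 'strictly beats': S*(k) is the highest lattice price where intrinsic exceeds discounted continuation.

params: Δt=0.27583 u=1.24223 d=0.80500 q=0.45991 e^(-rΔt)=0.98494
t_6 payoffs: 51.9103 34.9375 8.7464 0.0000 0.0000 0.0000 0.0000
t_5: node(5,0) S=38.8193 payoff=44.3407 vs cont=43.4403 → 44.3407 [stop]  node(5,1) S=59.9033 payoff=23.2567 vs cont=22.5474 → 23.2567 [stop]  node(5,2) S=92.4387 payoff=0.0000 vs cont=4.6527 → 4.6527 [wait]  node(5,3) S=142.6451 payoff=0.0000 vs cont=0.0000 → 0.0000 [wait]  node(5,4) S=220.1202 payoff=0.0000 vs cont=0.0000 → 0.0000 [wait]  node(5,5) S=339.6744 payoff=0.0000 vs cont=0.0000 → 0.0000 [wait]  ⇒ S*(5)=59.9033
t_4: node(4,0) S=48.2225 payoff=34.9375 vs cont=34.1224 → 34.9375 [stop]  node(4,1) S=74.4136 payoff=8.7464 vs cont=14.4793 → 14.4793 [wait]  node(4,2) S=114.8300 payoff=0.0000 vs cont=2.4751 → 2.4751 [wait]  node(4,3) S=177.1978 payoff=0.0000 vs cont=0.0000 → 0.0000 [wait]  node(4,4) S=273.4395 payoff=0.0000 vs cont=0.0000 → 0.0000 [wait]  ⇒ S*(4)=48.2225
t_3: node(3,0) S=59.9033 payoff=23.2567 vs cont=25.1443 → 25.1443 [wait]  node(3,1) S=92.4387 payoff=0.0000 vs cont=8.8236 → 8.8236 [wait]  node(3,2) S=142.6451 payoff=0.0000 vs cont=1.3166 → 1.3166 [wait]  node(3,3) S=220.1202 payoff=0.0000 vs cont=0.0000 → 0.0000 [wait]  ⇒ S*(3)=-
t_2: node(2,0) S=74.4136 payoff=8.7464 vs cont=17.3727 → 17.3727 [wait]  node(2,1) S=114.8300 payoff=0.0000 vs cont=5.2902 → 5.2902 [wait]  node(2,2) S=177.1978 payoff=0.0000 vs cont=0.7004 → 0.7004 [wait]  ⇒ S*(2)=-
t_1: node(1,0) S=92.4387 payoff=0.0000 vs cont=11.6380 → 11.6380 [wait]  node(1,1) S=142.6451 payoff=0.0000 vs cont=3.1315 → 3.1315 [wait]  ⇒ S*(1)=-
t_0: node(0,0) S=114.8300 payoff=0.0000 vs cont=7.6095 → 7.6095 [wait]  ⇒ S*(0)=-

price = 7.6095
boundary = - - - - 48.2225 59.9033
tree:
7.6095
11.6380 3.1315
17.3727 5.2902 0.7004
25.1443 8.8236 1.3166 0.0000
34.9375 14.4793 2.4751 0.0000 0.0000
44.3407 23.2567 4.6527 0.0000 0.0000 0.0000
51.9103 34.9375 8.7464 0.0000 0.0000 0.0000 0.0000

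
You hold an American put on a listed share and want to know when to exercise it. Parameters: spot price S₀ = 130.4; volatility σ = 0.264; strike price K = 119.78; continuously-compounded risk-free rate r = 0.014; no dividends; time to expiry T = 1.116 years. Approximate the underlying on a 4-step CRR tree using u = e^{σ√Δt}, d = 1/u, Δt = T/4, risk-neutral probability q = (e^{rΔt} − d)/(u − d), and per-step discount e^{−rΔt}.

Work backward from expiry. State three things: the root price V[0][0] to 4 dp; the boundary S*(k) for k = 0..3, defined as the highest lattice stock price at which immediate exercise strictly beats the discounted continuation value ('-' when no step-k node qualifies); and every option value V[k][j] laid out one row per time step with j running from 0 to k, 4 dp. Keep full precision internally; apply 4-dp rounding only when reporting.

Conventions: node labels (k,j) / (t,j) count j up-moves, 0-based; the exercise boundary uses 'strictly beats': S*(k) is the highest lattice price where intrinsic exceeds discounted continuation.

price = 8.9635
boundary = - - - 85.8214
tree:
8.9635
14.5651 2.9484
22.8463 5.6833 0.0000
33.9586 10.9550 0.0000 0.0000
45.1291 21.1165 0.0000 0.0000 0.0000

params: Δt=0.27900 u=1.14964 d=0.86984 q=0.47918 e^(-rΔt)=0.99610
t_4 payoffs: 45.1291 21.1165 0.0000 0.0000 0.0000
t_3: node(3,0) S=85.8214 payoff=33.9586 vs cont=33.4916 → 33.9586 [stop]  node(3,1) S=113.4271 payoff=6.3529 vs cont=10.9550 → 10.9550 [wait]  node(3,2) S=149.9126 payoff=0.0000 vs cont=0.0000 → 0.0000 [wait]  node(3,3) S=198.1342 payoff=0.0000 vs cont=0.0000 → 0.0000 [wait]  ⇒ S*(3)=85.8214
t_2: node(2,0) S=98.6635 payoff=21.1165 vs cont=22.8463 → 22.8463 [wait]  node(2,1) S=130.4000 payoff=0.0000 vs cont=5.6833 → 5.6833 [wait]  node(2,2) S=172.3451 payoff=0.0000 vs cont=0.0000 → 0.0000 [wait]  ⇒ S*(2)=-
t_1: node(1,0) S=113.4271 payoff=6.3529 vs cont=14.5651 → 14.5651 [wait]  node(1,1) S=149.9126 payoff=0.0000 vs cont=2.9484 → 2.9484 [wait]  ⇒ S*(1)=-
t_0: node(0,0) S=130.4000 payoff=0.0000 vs cont=8.9635 → 8.9635 [wait]  ⇒ S*(0)=-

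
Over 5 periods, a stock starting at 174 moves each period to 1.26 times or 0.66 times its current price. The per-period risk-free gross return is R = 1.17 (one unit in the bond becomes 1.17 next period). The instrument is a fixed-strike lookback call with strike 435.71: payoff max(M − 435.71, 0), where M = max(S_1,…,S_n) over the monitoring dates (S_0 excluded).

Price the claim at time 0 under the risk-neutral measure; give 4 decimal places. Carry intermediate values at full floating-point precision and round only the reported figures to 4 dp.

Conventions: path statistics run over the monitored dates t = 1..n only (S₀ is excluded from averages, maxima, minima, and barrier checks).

price = 23.7557

Risk-neutral up-probability p* = (R−d)/(u−d) = (1.17−0.66)/(1.26−0.66) = 0.8500; the claim prices as the p*-weighted sum of path payoffs discounted by R^5.
Enumerate all 2^5 = 32 price paths (U = up ×1.26, D = down ×0.66); each path with k up-moves has probability p*^k·(1−p*)^(5−k).
DDDDD: M=114.8400, payoff=0.0000, prob=0.000076
UDDDD: M=219.2400, payoff=0.0000, prob=0.000430
DUDDD: M=144.6984, payoff=0.0000, prob=0.000430
UUDDD: M=276.2424, payoff=0.0000, prob=0.002438
DDUDD: M=114.8400, payoff=0.0000, prob=0.000430
UDUDD: M=219.2400, payoff=0.0000, prob=0.002438
DUUDD: M=182.3200, payoff=0.0000, prob=0.002438
UUUDD: M=348.0654, payoff=0.0000, prob=0.013818
DDDUD: M=114.8400, payoff=0.0000, prob=0.000430
UDDUD: M=219.2400, payoff=0.0000, prob=0.002438
DUDUD: M=144.6984, payoff=0.0000, prob=0.002438
UUDUD: M=276.2424, payoff=0.0000, prob=0.013818
DDUUD: M=120.3312, payoff=0.0000, prob=0.002438
UDUUD: M=229.7232, payoff=0.0000, prob=0.013818
DUUUD: M=229.7232, payoff=0.0000, prob=0.013818
UUUUD: M=438.5624, payoff=2.8524, prob=0.078301
DDDDU: M=114.8400, payoff=0.0000, prob=0.000430
UDDDU: M=219.2400, payoff=0.0000, prob=0.002438
DUDDU: M=144.6984, payoff=0.0000, prob=0.002438
UUDDU: M=276.2424, payoff=0.0000, prob=0.013818
DDUDU: M=114.8400, payoff=0.0000, prob=0.002438
UDUDU: M=219.2400, payoff=0.0000, prob=0.013818
DUUDU: M=182.3200, payoff=0.0000, prob=0.013818
UUUDU: M=348.0654, payoff=0.0000, prob=0.078301
DDDUU: M=114.8400, payoff=0.0000, prob=0.002438
UDDUU: M=219.2400, payoff=0.0000, prob=0.013818
DUDUU: M=151.6173, payoff=0.0000, prob=0.013818
UUDUU: M=289.4512, payoff=0.0000, prob=0.078301
DDUUU: M=151.6173, payoff=0.0000, prob=0.013818
UDUUU: M=289.4512, payoff=0.0000, prob=0.078301
DUUUU: M=289.4512, payoff=0.0000, prob=0.078301
UUUUU: M=552.5887, payoff=116.8787, prob=0.443705
Price = Σ prob·payoff / R^5 = 52.083034 / 2.192448 = 23.7557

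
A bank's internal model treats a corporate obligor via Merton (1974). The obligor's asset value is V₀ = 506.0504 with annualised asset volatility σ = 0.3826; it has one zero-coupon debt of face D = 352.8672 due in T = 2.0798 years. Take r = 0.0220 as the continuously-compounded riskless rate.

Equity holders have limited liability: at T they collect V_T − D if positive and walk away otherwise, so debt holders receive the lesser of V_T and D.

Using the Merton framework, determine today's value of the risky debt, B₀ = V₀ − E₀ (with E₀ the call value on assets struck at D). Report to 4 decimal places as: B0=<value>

B0=307.1435

Work the structural quantities from V₀ = 506.0504 against face 352.8672:
d₁ = [ln(V₀/D) + (r + σ²/2)T] / (σ√T)
   = [ln(506.0504/352.8672) + (0.0220 + 0.5·0.3826²)·2.0798] / (0.3826·√2.0798)
   = [0.360544 + 0.197979] / 0.551767 = 1.012245
d₂ = d₁ − σ√T = 1.012245 − 0.551767 = 0.460478
N(d₁) = 0.844290,  N(d₂) = 0.677413,  e^(−rT) = 0.955275
E₀ = V₀·N(d₁) − D·e^(−rT)·N(d₂)
   = 506.0504·0.844290 − 352.8672·0.955275·0.677413 = 198.906918
B₀ = V₀ − E₀ = 506.0504 − 198.906918 = 307.143482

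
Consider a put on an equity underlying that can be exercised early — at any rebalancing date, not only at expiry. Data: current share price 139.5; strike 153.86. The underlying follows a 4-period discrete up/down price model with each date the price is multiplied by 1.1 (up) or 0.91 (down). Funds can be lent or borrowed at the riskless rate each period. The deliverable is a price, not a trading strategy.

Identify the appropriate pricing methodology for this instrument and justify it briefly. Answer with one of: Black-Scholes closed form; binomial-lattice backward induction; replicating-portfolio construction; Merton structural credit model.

framework: binomial-lattice backward induction

Key observation: an American put (K = 153.86, S₀ = 139.5) on a 4-date tree has no closed form — the optimal stopping decision is embedded and must be resolved recursively from expiry.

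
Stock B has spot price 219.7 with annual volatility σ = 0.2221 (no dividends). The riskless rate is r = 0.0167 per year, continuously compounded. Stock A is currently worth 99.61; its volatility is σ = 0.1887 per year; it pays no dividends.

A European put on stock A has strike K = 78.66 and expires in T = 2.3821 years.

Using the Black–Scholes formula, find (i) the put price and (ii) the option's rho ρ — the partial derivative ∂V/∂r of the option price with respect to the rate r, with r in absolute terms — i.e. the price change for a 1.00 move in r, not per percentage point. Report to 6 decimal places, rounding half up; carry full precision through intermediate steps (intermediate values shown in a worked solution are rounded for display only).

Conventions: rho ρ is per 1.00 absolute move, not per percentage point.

σ√T = 0.1887·√2.3821 = 0.291241
d₁ = (ln(S/K) + (r+σ²/2)T) / (σ√T) = (ln(99.61/78.66) + (0.0167+0.1887²/2)·2.3821) / 0.291241 = (0.236128 + 0.082192) / 0.291241 = 1.092977
d₂ = d₁ − σ√T = 1.092977 − 0.291241 = 0.801737
e^{−rT} = 0.961000
N(−d₁) = 0.137202,  N(−d₂) = 0.211353
Put price V = K·e^{−rT}·N(−d₂) − S·N(−d₁) = 15.976616 − 13.666675 = 2.309941
ρ = −K·T·e^{−rT}·N(−d₂) = -38.057897

price = 2.309941
ρ = -38.057897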